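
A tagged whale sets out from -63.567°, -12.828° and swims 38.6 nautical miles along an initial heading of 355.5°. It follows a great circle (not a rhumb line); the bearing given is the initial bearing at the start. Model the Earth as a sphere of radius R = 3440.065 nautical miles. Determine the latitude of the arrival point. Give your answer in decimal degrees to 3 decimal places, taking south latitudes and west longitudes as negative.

Central angle δ = d/R = 0.011221 rad.
Converting: φ₁ = -1.109453 rad, θ = 6.204645 rad.
Applying the spherical law of cosines for sides, sin φ₂ = sin φ₁ cos δ + cos φ₁ sin δ cos θ = -0.890420, so φ₂ = -62.926°.
Then Δλ = atan2(-0.000392, 0.202606) = -0.001934 rad, from sin θ sin δ cos φ₁ over cos δ − sin φ₁ sin φ₂.
λ₂ = λ₁ + Δλ = -12.939°.

latitude -62.926°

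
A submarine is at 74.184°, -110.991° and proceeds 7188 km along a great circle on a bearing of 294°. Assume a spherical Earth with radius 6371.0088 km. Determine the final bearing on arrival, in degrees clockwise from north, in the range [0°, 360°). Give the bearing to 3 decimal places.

final bearing 196.852°

The arc subtends δ = 7188/6371.0088 = 1.128236 rad at the centre.
Start latitude φ₁ = 1.294755 rad; initial bearing θ = 5.131268 rad.
Applying the spherical law of cosines for sides, sin φ₂ = sin φ₁ cos δ + cos φ₁ sin δ cos θ = 0.512217, so φ₂ = 30.812°.
Then Δλ = atan2(-0.224998, -0.064571) = -1.850271 rad, from sin θ sin δ cos φ₁ over cos δ − sin φ₁ sin φ₂.
λ₂ = -110.991° + -106.013° = -217.004°, normalized to (−180°, 180°] → 142.996°.
The forward bearing on arrival equals the back-azimuth from the destination plus 180°.
Back-azimuth from P₂ (30.812°, 142.996°) to P₁ (74.184°, -110.991°), with Δλ' = λ₁ − λ₂ = -253.987°: atan2( sin Δλ' cos φ₁ , cos φ₂ sin φ₁ − sin φ₂ cos φ₁ cos Δλ' ) = 16.852°.
Final bearing = (16.852° + 180°) mod 360° = 196.852°.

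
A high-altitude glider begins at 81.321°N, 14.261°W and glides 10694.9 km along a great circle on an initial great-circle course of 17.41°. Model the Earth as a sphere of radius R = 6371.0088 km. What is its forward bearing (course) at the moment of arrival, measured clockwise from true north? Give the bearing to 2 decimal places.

Angular distance δ = d/R = 10694.9 / 6371.0088 = 1.678682 rad.
Start latitude φ₁ = 1.419319 rad; initial bearing θ = 0.303862 rad.
sin φ₂ = sin φ₁ cos δ + cos φ₁ sin δ cos θ = (0.988549)(-0.107677) + (0.150899)(0.994186)(0.954188) = 0.036705
φ₂ = asin(0.036705) = 0.036713 rad = 2.103°.
Then Δλ = atan2(0.044887, -0.143961) = 2.839343 rad, from sin θ sin δ cos φ₁ over cos δ − sin φ₁ sin φ₂.
λ₂ = -14.261° + 162.682° = 148.421°.
The forward bearing on arrival equals the back-azimuth from the destination plus 180°.
Back-azimuth from P₂ (2.10°, 148.42°) to P₁ (81.32°, -14.26°), with Δλ' = λ₁ − λ₂ = -162.68°: atan2( sin Δλ' cos φ₁ , cos φ₂ sin φ₁ − sin φ₂ cos φ₁ cos Δλ' ) = 357.41°.
Final bearing = (357.41° + 180°) mod 360° = 177.41°.

final bearing 177.41°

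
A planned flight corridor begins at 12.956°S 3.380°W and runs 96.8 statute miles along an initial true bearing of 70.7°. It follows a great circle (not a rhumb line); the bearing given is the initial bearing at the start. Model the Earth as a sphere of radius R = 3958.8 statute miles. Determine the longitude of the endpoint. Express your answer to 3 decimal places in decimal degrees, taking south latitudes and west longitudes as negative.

δ = 96.8/3958.8 = 0.024452 rad (1.4010°).
Converting: φ₁ = -0.226125 rad, θ = 1.233948 rad.
sin φ₂ = sin φ₁ cos δ + cos φ₁ sin δ cos θ = (-0.224203)(0.999701) + (0.974543)(0.024449)(0.330514) = -0.216261
φ₂ = asin(-0.216261) = -0.217983 rad = -12.489°.
For the longitude increment, Δλ = atan2( sin θ sin δ cos φ₁, cos δ − sin φ₁ sin φ₂ ) = atan2(0.022488, 0.951215) = 1.354°.
Hence λ₂ = -3.380° + 1.354° = -2.026°.

longitude -2.026°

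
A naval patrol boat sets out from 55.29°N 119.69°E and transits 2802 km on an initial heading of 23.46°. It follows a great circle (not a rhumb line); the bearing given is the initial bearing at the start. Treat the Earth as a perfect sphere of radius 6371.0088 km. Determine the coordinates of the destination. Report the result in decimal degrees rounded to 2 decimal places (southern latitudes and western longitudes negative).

latitude 75.06°, longitude 160.81°

δ = 2802/6371.0088 = 0.439805 rad (25.1990°).
Converting: φ₁ = 0.964993 rad, θ = 0.409454 rad.
Applying the spherical law of cosines for sides, sin φ₂ = sin φ₁ cos δ + cos φ₁ sin δ cos θ = 0.966213, so φ₂ = 75.06°.
For the longitude increment, Δλ = atan2( sin θ sin δ cos φ₁, cos δ − sin φ₁ sin φ₂ ) = atan2(0.096517, 0.110564) = 41.12°.
λ₂ = λ₁ + Δλ = 160.81°.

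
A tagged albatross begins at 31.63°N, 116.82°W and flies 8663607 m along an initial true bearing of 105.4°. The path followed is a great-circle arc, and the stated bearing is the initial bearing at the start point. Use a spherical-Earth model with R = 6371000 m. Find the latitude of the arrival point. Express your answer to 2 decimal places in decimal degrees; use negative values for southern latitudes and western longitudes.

The arc subtends δ = 8663607/6371000 = 1.359850 rad at the centre.
Converting: φ₁ = 0.552048 rad, θ = 1.839577 rad.
Destination latitude: φ₂ = arcsin( sin φ₁ cos δ + cos φ₁ sin δ cos θ ) = arcsin(-0.111288) = -6.39°.
Δλ = atan2( sin θ sin δ cos φ₁ , cos δ − sin φ₁ sin φ₂ ) = atan2(0.802685, 0.267748) = 1.248837 rad = 71.55°.
λ₂ = -116.82° + 71.55° = -45.27°.

latitude -6.39°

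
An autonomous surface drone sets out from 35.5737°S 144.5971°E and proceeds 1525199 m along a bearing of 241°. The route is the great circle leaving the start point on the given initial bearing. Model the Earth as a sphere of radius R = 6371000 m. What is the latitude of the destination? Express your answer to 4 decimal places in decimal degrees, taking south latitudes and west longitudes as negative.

latitude -41.1978°

δ = 1525199/6371000 = 0.239397 rad (13.7164°).
Converting: φ₁ = -0.620878 rad, θ = 4.206243 rad.
Destination latitude: φ₂ = arcsin( sin φ₁ cos δ + cos φ₁ sin δ cos θ ) = arcsin(-0.658661) = -41.1978°.
Δλ = atan2( sin θ sin δ cos φ₁ , cos δ − sin φ₁ sin φ₂ ) = atan2(-0.168682, 0.588305) = -0.279234 rad = -15.9989°.
λ₂ = λ₁ + Δλ = 128.5982°.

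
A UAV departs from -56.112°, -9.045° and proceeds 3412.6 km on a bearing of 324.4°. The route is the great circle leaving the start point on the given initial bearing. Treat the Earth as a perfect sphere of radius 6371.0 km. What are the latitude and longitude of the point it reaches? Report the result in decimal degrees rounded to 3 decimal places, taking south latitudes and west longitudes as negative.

δ = 3412.6/6371 = 0.535646 rad (30.6902°).
Converting: φ₁ = -0.979339 rad, θ = 5.661848 rad.
sin φ₂ = sin φ₁ cos δ + cos φ₁ sin δ cos θ = (-0.830129)(0.859939) + (0.557571)(0.510397)(0.813101) = -0.482466
φ₂ = asin(-0.482466) = -0.503468 rad = -28.847°.
For the longitude increment, Δλ = atan2( sin θ sin δ cos φ₁, cos δ − sin φ₁ sin φ₂ ) = atan2(-0.165662, 0.459430) = -19.828°.
Hence λ₂ = -9.045° + -19.828° = -28.873°.

latitude -28.847°, longitude -28.873°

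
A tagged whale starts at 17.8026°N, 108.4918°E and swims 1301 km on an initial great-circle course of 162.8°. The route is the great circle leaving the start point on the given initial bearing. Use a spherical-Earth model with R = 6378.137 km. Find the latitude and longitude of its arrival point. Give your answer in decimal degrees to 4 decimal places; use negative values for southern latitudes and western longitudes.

The arc subtends δ = 1301/6378.137 = 0.203978 rad at the centre.
Start latitude φ₁ = 0.310714 rad; initial bearing θ = 2.841396 rad.
Applying the spherical law of cosines for sides, sin φ₂ = sin φ₁ cos δ + cos φ₁ sin δ cos θ = 0.115159, so φ₂ = 6.6128°.
For the longitude increment, Δλ = atan2( sin θ sin δ cos φ₁, cos δ − sin φ₁ sin φ₂ ) = atan2(0.057032, 0.944060) = 3.4571°.
Hence λ₂ = 108.4918° + 3.4571° = 111.9489°.

latitude 6.6128°, longitude 111.9489°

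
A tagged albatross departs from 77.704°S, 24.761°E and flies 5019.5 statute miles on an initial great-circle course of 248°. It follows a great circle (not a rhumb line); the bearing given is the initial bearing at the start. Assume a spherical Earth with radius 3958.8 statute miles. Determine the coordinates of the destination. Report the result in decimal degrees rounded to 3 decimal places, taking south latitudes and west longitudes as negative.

Central angle δ = d/R = 1.267935 rad.
Start latitude φ₁ = -1.356191 rad; initial bearing θ = 4.328417 rad.
sin φ₂ = sin φ₁ cos δ + cos φ₁ sin δ cos θ = (-0.977060)(0.298253) + (0.212962)(0.954487)(-0.374607) = -0.367557
φ₂ = asin(-0.367557) = -0.376381 rad = -21.565°.
For the longitude increment, Δλ = atan2( sin θ sin δ cos φ₁, cos δ − sin φ₁ sin φ₂ ) = atan2(-0.188468, -0.060873) = -107.900°.
λ₂ = λ₁ + Δλ = -83.139°.

latitude -21.565°, longitude -83.139°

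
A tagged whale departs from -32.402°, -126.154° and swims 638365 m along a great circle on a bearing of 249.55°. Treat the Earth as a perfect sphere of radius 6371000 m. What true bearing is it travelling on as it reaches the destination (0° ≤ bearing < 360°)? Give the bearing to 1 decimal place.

δ = 638365/6371000 = 0.100199 rad (5.7410°).
Start latitude φ₁ = -0.565522 rad; initial bearing θ = 4.355469 rad.
Destination latitude: φ₂ = arcsin( sin φ₁ cos δ + cos φ₁ sin δ cos θ ) = arcsin(-0.562677) = -34.241°.
For the longitude increment, Δλ = atan2( sin θ sin δ cos φ₁, cos δ − sin φ₁ sin φ₂ ) = atan2(-0.079134, 0.693470) = -6.510°.
λ₂ = -126.154° + -6.510° = -132.664°.
The forward bearing on arrival equals the back-azimuth from the destination plus 180°.
Back-azimuth from P₂ (-34.2°, -132.7°) to P₁ (-32.4°, -126.2°), with Δλ' = λ₁ − λ₂ = 6.5°: atan2( sin Δλ' cos φ₁ , cos φ₂ sin φ₁ − sin φ₂ cos φ₁ cos Δλ' ) = 73.1°.
Final bearing = (73.1° + 180°) mod 360° = 253.1°.

final bearing 253.1°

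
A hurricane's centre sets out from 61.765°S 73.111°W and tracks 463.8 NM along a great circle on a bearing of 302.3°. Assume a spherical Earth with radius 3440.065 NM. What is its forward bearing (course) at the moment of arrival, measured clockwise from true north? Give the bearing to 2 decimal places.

final bearing 312.69°

The arc subtends δ = 463.8/3440.065 = 0.134823 rad at the centre.
Converting: φ₁ = -1.078003 rad, θ = 5.276130 rad.
Applying the spherical law of cosines for sides, sin φ₂ = sin φ₁ cos δ + cos φ₁ sin δ cos θ = -0.839040, so φ₂ = -57.039°.
For the longitude increment, Δλ = atan2( sin θ sin δ cos φ₁, cos δ − sin φ₁ sin φ₂ ) = atan2(-0.053750, 0.251719) = -12.054°.
λ₂ = -73.111° + -12.054° = -85.165°.
The forward bearing on arrival equals the back-azimuth from the destination plus 180°.
Back-azimuth from P₂ (-57.04°, -85.16°) to P₁ (-61.77°, -73.11°), with Δλ' = λ₁ − λ₂ = 12.05°: atan2( sin Δλ' cos φ₁ , cos φ₂ sin φ₁ − sin φ₂ cos φ₁ cos Δλ' ) = 132.69°.
Final bearing = (132.69° + 180°) mod 360° = 312.69°.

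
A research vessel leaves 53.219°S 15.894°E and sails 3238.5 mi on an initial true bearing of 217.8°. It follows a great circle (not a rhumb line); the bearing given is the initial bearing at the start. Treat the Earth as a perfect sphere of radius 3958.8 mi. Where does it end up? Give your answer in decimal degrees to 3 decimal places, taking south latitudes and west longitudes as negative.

latitude -63.232°, longitude -80.804°

Angular distance δ = d/R = 3238.5 / 3958.8 = 0.818051 rad.
Start latitude φ₁ = -0.928847 rad; initial bearing θ = 3.801327 rad.
Applying the spherical law of cosines for sides, sin φ₂ = sin φ₁ cos δ + cos φ₁ sin δ cos θ = -0.892836, so φ₂ = -63.232°.
Then Δλ = atan2(-0.267830, -0.031454) = -1.687701 rad, from sin θ sin δ cos φ₁ over cos δ − sin φ₁ sin φ₂.
λ₂ = λ₁ + Δλ = -80.804°.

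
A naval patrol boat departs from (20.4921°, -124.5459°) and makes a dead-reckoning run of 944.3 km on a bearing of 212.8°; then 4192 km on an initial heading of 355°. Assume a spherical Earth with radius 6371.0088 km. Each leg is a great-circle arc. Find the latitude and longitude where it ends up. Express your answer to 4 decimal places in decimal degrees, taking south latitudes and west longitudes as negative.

Apply the spherical direct solution leg by leg, carrying full precision between legs.
Leg 1: from (20.4921°, -124.5459°), δ = 944.3/6371.0088 = 0.148218 rad, θ = 212.8° → φ = 13.2949°, λ = -129.2610°.
Leg 2: from (13.2949°, -129.2610°), δ = 4192/6371.0088 = 0.657981 rad, θ = 355° → φ = 50.7887°, λ = -134.0971°.

latitude 50.7887°, longitude -134.0971°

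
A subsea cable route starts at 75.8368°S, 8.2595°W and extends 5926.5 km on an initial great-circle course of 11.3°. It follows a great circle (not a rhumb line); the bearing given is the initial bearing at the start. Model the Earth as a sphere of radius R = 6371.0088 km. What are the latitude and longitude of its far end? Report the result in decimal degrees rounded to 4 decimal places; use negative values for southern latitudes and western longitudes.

Central angle δ = d/R = 0.930229 rad.
With φ₁ = -75.8368° = -1.323602 rad and θ = 11.3° = 0.197222 rad:
sin φ₂ = sin φ₁ cos δ + cos φ₁ sin δ cos θ = (-0.969603)(0.597650) + (0.244685)(0.801757)(0.980615) = -0.387108
φ₂ = asin(-0.387108) = -0.397493 rad = -22.7747°.
Then Δλ = atan2(0.038440, 0.222309) = 0.171221 rad, from sin θ sin δ cos φ₁ over cos δ − sin φ₁ sin φ₂.
λ₂ = λ₁ + Δλ = 1.5507°.

latitude -22.7747°, longitude 1.5507°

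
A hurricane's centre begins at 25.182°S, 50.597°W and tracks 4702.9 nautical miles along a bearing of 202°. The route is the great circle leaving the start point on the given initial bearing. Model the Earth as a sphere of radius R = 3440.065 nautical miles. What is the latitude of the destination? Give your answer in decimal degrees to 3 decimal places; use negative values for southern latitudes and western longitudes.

Central angle δ = d/R = 1.367096 rad.
Start latitude φ₁ = -0.439509 rad; initial bearing θ = 3.525565 rad.
Destination latitude: φ₂ = arcsin( sin φ₁ cos δ + cos φ₁ sin δ cos θ ) = arcsin(-0.907792) = -65.202°.
Then Δλ = atan2(-0.331995, -0.183967) = -2.076801 rad, from sin θ sin δ cos φ₁ over cos δ − sin φ₁ sin φ₂.
λ₂ = λ₁ + Δλ = -169.589°.

latitude -65.202°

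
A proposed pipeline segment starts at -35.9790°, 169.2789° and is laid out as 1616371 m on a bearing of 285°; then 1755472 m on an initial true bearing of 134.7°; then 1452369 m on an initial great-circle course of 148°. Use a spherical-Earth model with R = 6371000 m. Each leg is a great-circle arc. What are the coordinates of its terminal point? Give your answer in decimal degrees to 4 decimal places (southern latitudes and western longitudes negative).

Apply the spherical direct solution leg by leg, carrying full precision between legs.
Leg 1: from (-35.9790°, 169.2789°), δ = 1616371/6371000 = 0.253708 rad, θ = 285° → φ = -31.0719°, λ = 152.8363°.
Leg 2: from (-31.0719°, 152.8363°), δ = 1755472/6371000 = 0.275541 rad, θ = 134.7° → φ = -41.3424°, λ = 167.7629°.
Leg 3: from (-41.3424°, 167.7629°), δ = 1452369/6371000 = 0.227966 rad, θ = 148° → φ = -51.9393°, λ = 178.9643°.

latitude -51.9393°, longitude 178.9643°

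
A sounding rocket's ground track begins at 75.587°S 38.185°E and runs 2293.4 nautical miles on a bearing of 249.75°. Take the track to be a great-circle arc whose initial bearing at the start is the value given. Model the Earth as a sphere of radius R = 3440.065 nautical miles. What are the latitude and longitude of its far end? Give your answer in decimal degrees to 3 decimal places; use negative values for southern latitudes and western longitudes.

latitude -54.530°, longitude -52.968°

Central angle δ = d/R = 0.666673 rad.
With φ₁ = -75.587° = -1.319242 rad and θ = 249.75° = 4.358960 rad:
Applying the spherical law of cosines for sides, sin φ₂ = sin φ₁ cos δ + cos φ₁ sin δ cos θ = -0.814423, so φ₂ = -54.530°.
Then Δλ = atan2(-0.144406, -0.002907) = -1.590926 rad, from sin θ sin δ cos φ₁ over cos δ − sin φ₁ sin φ₂.
λ₂ = λ₁ + Δλ = -52.968°.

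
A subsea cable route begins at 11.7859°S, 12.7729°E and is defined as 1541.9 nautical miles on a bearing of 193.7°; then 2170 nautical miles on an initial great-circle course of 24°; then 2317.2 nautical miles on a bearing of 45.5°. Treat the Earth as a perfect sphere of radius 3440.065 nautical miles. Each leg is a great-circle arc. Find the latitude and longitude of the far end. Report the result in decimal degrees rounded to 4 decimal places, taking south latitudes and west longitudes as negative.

Apply the spherical direct solution leg by leg, carrying full precision between legs.
Leg 1: from (-11.7859°, 12.7729°), δ = 1541.9/3440.065 = 0.448218 rad, θ = 193.7° → φ = -36.6006°, λ = 5.4278°.
Leg 2: from (-36.6006°, 5.4278°), δ = 2170/3440.065 = 0.630802 rad, θ = 24° → φ = -2.8049°, λ = 19.3248°.
Leg 3: from (-2.8049°, 19.3248°), δ = 2317.2/3440.065 = 0.673592 rad, θ = 45.5° → φ = 23.4816°, λ = 48.3435°.

latitude 23.4816°, longitude 48.3435°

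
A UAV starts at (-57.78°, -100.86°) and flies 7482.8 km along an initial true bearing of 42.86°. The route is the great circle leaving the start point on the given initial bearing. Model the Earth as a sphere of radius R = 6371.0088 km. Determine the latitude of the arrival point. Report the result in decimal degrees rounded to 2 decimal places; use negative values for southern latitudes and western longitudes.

Central angle δ = d/R = 1.174508 rad.
With φ₁ = -57.78° = -1.008451 rad and θ = 42.86° = 0.748048 rad:
Applying the spherical law of cosines for sides, sin φ₂ = sin φ₁ cos δ + cos φ₁ sin δ cos θ = 0.033979, so φ₂ = 1.95°.
Δλ = atan2( sin θ sin δ cos φ₁ , cos δ − sin φ₁ sin φ₂ ) = atan2(0.334561, 0.414744) = 0.678795 rad = 38.89°.
λ₂ = -100.86° + 38.89° = -61.97°.

latitude 1.95°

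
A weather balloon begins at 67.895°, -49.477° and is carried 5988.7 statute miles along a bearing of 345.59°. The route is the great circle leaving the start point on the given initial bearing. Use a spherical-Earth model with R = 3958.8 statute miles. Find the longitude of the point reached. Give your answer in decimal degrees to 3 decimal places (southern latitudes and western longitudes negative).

δ = 5988.7/3958.8 = 1.512756 rad (86.6746°).
Converting: φ₁ = 1.184991 rad, θ = 6.031683 rad.
sin φ₂ = sin φ₁ cos δ + cos φ₁ sin δ cos θ = (0.926496)(0.058007) + (0.376305)(0.998316)(0.968540) = 0.417596
φ₂ = asin(0.417596) = 0.430798 rad = 24.683°.
Then Δλ = atan2(-0.093489, -0.328894) = -2.864644 rad, from sin θ sin δ cos φ₁ over cos δ − sin φ₁ sin φ₂.
λ₂ = -49.477° + -164.132° = -213.609°, normalized to (−180°, 180°] → 146.391°.

longitude 146.391°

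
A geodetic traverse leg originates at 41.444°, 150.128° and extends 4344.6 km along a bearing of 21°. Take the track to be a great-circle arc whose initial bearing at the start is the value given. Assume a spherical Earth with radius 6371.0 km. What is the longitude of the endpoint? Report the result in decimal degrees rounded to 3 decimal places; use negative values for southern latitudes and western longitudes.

longitude -160.308°

δ = 4344.6/6371 = 0.681934 rad (39.0719°).
With φ₁ = 41.444° = 0.723334 rad and θ = 21° = 0.366519 rad:
sin φ₂ = sin φ₁ cos δ + cos φ₁ sin δ cos θ = (0.661888)(0.776355) + (0.749603)(0.630295)(0.933580) = 0.954950
φ₂ = asin(0.954950) = 1.269492 rad = 72.737°.
Δλ = atan2( sin θ sin δ cos φ₁ , cos δ − sin φ₁ sin φ₂ ) = atan2(0.169319, 0.144286) = 0.865053 rad = 49.564°.
λ₂ = 150.128° + 49.564° = 199.692°, normalized to (−180°, 180°] → -160.308°.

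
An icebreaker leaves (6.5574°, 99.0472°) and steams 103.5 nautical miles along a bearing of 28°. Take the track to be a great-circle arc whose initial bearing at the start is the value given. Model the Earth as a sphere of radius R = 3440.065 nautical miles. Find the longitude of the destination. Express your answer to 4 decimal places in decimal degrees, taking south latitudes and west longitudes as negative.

δ = 103.5/3440.065 = 0.030087 rad (1.7238°).
Start latitude φ₁ = 0.114448 rad; initial bearing θ = 0.488692 rad.
sin φ₂ = sin φ₁ cos δ + cos φ₁ sin δ cos θ = (0.114199)(0.999547) + (0.993458)(0.030082)(0.882948) = 0.140534
φ₂ = asin(0.140534) = 0.141001 rad = 8.0787°.
Then Δλ = atan2(0.014030, 0.983499) = 0.014265 rad, from sin θ sin δ cos φ₁ over cos δ − sin φ₁ sin φ₂.
λ₂ = 99.0472° + 0.8173° = 99.8645°.

longitude 99.8645°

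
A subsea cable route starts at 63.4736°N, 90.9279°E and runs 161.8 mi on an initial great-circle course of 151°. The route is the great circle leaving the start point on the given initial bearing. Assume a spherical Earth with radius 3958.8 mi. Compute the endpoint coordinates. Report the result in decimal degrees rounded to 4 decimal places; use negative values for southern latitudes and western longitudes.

latitude 61.4046°, longitude 93.2999°

The arc subtends δ = 161.8/3958.8 = 0.040871 rad at the centre.
Start latitude φ₁ = 1.107823 rad; initial bearing θ = 2.635447 rad.
sin φ₂ = sin φ₁ cos δ + cos φ₁ sin δ cos θ = (0.894729)(0.999165) + (0.446610)(0.040860)(-0.874620) = 0.878021
φ₂ = asin(0.878021) = 1.071712 rad = 61.4046°.
For the longitude increment, Δλ = atan2( sin θ sin δ cos φ₁, cos δ − sin φ₁ sin φ₂ ) = atan2(0.008847, 0.213574) = 2.3720°.
λ₂ = 90.9279° + 2.3720° = 93.2999°.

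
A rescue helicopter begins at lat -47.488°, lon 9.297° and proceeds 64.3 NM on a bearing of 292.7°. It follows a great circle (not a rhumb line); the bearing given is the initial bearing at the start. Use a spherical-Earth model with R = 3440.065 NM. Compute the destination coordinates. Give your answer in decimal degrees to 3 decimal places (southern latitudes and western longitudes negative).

Angular distance δ = d/R = 64.3 / 3440.065 = 0.018692 rad.
With φ₁ = -47.488° = -0.828822 rad and θ = 292.7° = 5.108579 rad:
Applying the spherical law of cosines for sides, sin φ₂ = sin φ₁ cos δ + cos φ₁ sin δ cos θ = -0.732133, so φ₂ = -47.066°.
For the longitude increment, Δλ = atan2( sin θ sin δ cos φ₁, cos δ − sin φ₁ sin φ₂ ) = atan2(-0.011652, 0.460144) = -1.451°.
λ₂ = 9.297° + -1.451° = 7.846°.

latitude -47.066°, longitude 7.846°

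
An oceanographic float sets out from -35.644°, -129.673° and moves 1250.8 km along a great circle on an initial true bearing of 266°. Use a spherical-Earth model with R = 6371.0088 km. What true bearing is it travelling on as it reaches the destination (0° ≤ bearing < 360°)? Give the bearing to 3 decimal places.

The arc subtends δ = 1250.8/6371.0088 = 0.196327 rad at the centre.
Start latitude φ₁ = -0.622105 rad; initial bearing θ = 4.642576 rad.
sin φ₂ = sin φ₁ cos δ + cos φ₁ sin δ cos θ = (-0.582747)(0.980790) + (0.812653)(0.195068)(-0.069756) = -0.582610
φ₂ = asin(-0.582610) = -0.621937 rad = -35.634°.
For the longitude increment, Δλ = atan2( sin θ sin δ cos φ₁, cos δ − sin φ₁ sin φ₂ ) = atan2(-0.158137, 0.641275) = -13.853°.
λ₂ = λ₁ + Δλ = -143.526°.
The forward bearing on arrival equals the back-azimuth from the destination plus 180°.
Back-azimuth from P₂ (-35.634°, -143.526°) to P₁ (-35.644°, -129.673°), with Δλ' = λ₁ − λ₂ = 13.853°: atan2( sin Δλ' cos φ₁ , cos φ₂ sin φ₁ − sin φ₂ cos φ₁ cos Δλ' ) = 94.098°.
Final bearing = (94.098° + 180°) mod 360° = 274.098°.

final bearing 274.098°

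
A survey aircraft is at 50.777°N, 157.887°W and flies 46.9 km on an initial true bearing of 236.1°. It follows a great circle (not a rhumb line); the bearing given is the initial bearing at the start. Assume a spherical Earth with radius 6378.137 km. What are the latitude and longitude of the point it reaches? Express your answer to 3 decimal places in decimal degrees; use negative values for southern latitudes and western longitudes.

latitude 50.541°, longitude -158.437°

Angular distance δ = d/R = 46.9 / 6378.137 = 0.007353 rad.
With φ₁ = 50.777° = 0.886226 rad and θ = 236.1° = 4.120722 rad:
Destination latitude: φ₂ = arcsin( sin φ₁ cos δ + cos φ₁ sin δ cos θ ) = arcsin(0.772076) = 50.541°.
For the longitude increment, Δλ = atan2( sin θ sin δ cos φ₁, cos δ − sin φ₁ sin φ₂ ) = atan2(-0.003859, 0.401853) = -0.550°.
λ₂ = -157.887° + -0.550° = -158.437°.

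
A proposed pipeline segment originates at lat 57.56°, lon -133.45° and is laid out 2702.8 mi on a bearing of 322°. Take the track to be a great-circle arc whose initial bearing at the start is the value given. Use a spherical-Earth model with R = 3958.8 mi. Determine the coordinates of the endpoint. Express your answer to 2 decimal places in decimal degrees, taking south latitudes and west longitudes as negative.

latitude 67.14°, longitude 136.05°

Angular distance δ = d/R = 2702.8 / 3958.8 = 0.682732 rad.
With φ₁ = 57.56° = 1.004612 rad and θ = 322° = 5.619960 rad:
Applying the spherical law of cosines for sides, sin φ₂ = sin φ₁ cos δ + cos φ₁ sin δ cos θ = 0.921472, so φ₂ = 67.14°.
Then Δλ = atan2(-0.208360, -0.001828) = -1.579568 rad, from sin θ sin δ cos φ₁ over cos δ − sin φ₁ sin φ₂.
λ₂ = -133.45° + -90.50° = -223.95°, normalized to (−180°, 180°] → 136.05°.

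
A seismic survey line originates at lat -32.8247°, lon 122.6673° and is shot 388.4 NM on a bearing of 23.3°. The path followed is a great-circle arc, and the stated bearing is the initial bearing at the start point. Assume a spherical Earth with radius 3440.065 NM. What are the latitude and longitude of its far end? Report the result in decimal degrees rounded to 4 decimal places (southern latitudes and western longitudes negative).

δ = 388.4/3440.065 = 0.112905 rad (6.4690°).
Converting: φ₁ = -0.572899 rad, θ = 0.406662 rad.
Destination latitude: φ₂ = arcsin( sin φ₁ cos δ + cos φ₁ sin δ cos θ ) = arcsin(-0.451664) = -26.8505°.
Then Δλ = atan2(0.037449, 0.748799) = 0.049970 rad, from sin θ sin δ cos φ₁ over cos δ − sin φ₁ sin φ₂.
Hence λ₂ = 122.6673° + 2.8631° = 125.5304°.

latitude -26.8505°, longitude 125.5304°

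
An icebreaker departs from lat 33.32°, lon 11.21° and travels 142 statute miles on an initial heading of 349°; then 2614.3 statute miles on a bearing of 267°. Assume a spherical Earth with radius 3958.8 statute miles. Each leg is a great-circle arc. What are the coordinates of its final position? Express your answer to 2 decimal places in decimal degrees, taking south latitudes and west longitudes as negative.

latitude 25.51°, longitude -32.01°

Apply the spherical direct solution leg by leg, carrying full precision between legs.
Leg 1: from (33.32°, 11.21°), δ = 142/3958.8 = 0.035869 rad, θ = 349° → φ = 35.34°, λ = 10.73°.
Leg 2: from (35.34°, 10.73°), δ = 2614.3/3958.8 = 0.660377 rad, θ = 267° → φ = 25.51°, λ = -32.01°.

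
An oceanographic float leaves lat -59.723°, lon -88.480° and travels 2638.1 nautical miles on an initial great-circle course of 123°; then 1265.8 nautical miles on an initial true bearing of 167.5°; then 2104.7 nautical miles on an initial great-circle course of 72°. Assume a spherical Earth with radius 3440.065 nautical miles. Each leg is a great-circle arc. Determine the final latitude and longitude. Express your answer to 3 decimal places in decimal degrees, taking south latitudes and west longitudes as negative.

latitude -47.748°, longitude 68.988°

Apply the spherical direct solution leg by leg, carrying full precision between legs.
Leg 1: from (-59.723°, -88.480°), δ = 2638.1/3440.065 = 0.766875 rad, θ = 123° → φ = -54.331°, λ = -2.087°.
Leg 2: from (-54.331°, -2.087°), δ = 1265.8/3440.065 = 0.367958 rad, θ = 167.5° → φ = -74.322°, λ = 14.658°.
Leg 3: from (-74.322°, 14.658°), δ = 2104.7/3440.065 = 0.611820 rad, θ = 72° → φ = -47.748°, λ = 68.988°.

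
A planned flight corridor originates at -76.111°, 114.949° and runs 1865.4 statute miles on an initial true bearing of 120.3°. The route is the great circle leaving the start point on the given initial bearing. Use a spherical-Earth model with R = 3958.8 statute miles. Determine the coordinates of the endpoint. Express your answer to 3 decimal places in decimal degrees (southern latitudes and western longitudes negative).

latitude -66.919°, longitude -153.815°

Angular distance δ = d/R = 1865.4 / 3958.8 = 0.471203 rad.
Converting: φ₁ = -1.328388 rad, θ = 2.099631 rad.
Destination latitude: φ₂ = arcsin( sin φ₁ cos δ + cos φ₁ sin δ cos θ ) = arcsin(-0.919949) = -66.919°.
For the longitude increment, Δλ = atan2( sin θ sin δ cos φ₁, cos δ − sin φ₁ sin φ₂ ) = atan2(0.094083, -0.002030) = 91.236°.
λ₂ = 114.949° + 91.236° = 206.185°, normalized to (−180°, 180°] → -153.815°.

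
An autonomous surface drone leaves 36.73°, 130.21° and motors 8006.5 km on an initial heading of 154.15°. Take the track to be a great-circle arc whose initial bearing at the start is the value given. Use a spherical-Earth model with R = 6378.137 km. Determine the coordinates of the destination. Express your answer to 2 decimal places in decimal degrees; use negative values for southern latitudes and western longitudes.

Angular distance δ = d/R = 8006.5 / 6378.137 = 1.255304 rad.
Converting: φ₁ = 0.641059 rad, θ = 2.690425 rad.
Destination latitude: φ₂ = arcsin( sin φ₁ cos δ + cos φ₁ sin δ cos θ ) = arcsin(-0.500104) = -30.01°.
Δλ = atan2( sin θ sin δ cos φ₁ , cos δ − sin φ₁ sin φ₂ ) = atan2(0.332203, 0.609369) = 0.499119 rad = 28.60°.
Hence λ₂ = 130.21° + 28.60° = 158.81°.

latitude -30.01°, longitude 158.81°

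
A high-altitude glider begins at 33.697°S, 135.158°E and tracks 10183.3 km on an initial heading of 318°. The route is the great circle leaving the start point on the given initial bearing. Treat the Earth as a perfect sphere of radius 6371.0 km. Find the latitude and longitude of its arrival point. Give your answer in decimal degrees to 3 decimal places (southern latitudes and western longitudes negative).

The arc subtends δ = 10183.3/6371 = 1.598383 rad at the centre.
Converting: φ₁ = -0.588124 rad, θ = 5.550147 rad.
sin φ₂ = sin φ₁ cos δ + cos φ₁ sin δ cos θ = (-0.554801)(-0.027583) + (0.831983)(0.999620)(0.743145) = 0.633352
φ₂ = asin(0.633352) = 0.685877 rad = 39.298°.
For the longitude increment, Δλ = atan2( sin θ sin δ cos φ₁, cos δ − sin φ₁ sin φ₂ ) = atan2(-0.556494, 0.323801) = -59.807°.
λ₂ = 135.158° + -59.807° = 75.351°.

latitude 39.298°, longitude 75.351°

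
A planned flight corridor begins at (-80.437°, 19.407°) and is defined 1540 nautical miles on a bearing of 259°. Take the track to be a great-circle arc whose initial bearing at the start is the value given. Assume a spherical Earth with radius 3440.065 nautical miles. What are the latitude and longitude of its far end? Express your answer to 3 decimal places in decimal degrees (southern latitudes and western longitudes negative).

Central angle δ = d/R = 0.447666 rad.
Converting: φ₁ = -1.403890 rad, θ = 4.520403 rad.
Destination latitude: φ₂ = arcsin( sin φ₁ cos δ + cos φ₁ sin δ cos θ ) = arcsin(-0.902654) = -64.509°.
Δλ = atan2( sin θ sin δ cos φ₁ , cos δ − sin φ₁ sin φ₂ ) = atan2(-0.070591, 0.011349) = -1.411385 rad = -80.866°.
λ₂ = λ₁ + Δλ = -61.459°.

latitude -64.509°, longitude -61.459°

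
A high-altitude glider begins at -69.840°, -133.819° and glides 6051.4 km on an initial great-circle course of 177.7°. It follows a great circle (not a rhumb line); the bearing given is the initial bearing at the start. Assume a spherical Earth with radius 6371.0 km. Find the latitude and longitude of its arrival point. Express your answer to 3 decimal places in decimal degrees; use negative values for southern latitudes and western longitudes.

The arc subtends δ = 6051.4/6371 = 0.949835 rad at the centre.
Converting: φ₁ = -1.218938 rad, θ = 3.101450 rad.
Applying the spherical law of cosines for sides, sin φ₂ = sin φ₁ cos δ + cos φ₁ sin δ cos θ = -0.826250, so φ₂ = -55.715°.
Δλ = atan2( sin θ sin δ cos φ₁ , cos δ − sin φ₁ sin φ₂ ) = atan2(0.011249, -0.193812) = 3.083616 rad = 176.678°.
λ₂ = λ₁ + Δλ = 42.859°.

latitude -55.715°, longitude 42.859°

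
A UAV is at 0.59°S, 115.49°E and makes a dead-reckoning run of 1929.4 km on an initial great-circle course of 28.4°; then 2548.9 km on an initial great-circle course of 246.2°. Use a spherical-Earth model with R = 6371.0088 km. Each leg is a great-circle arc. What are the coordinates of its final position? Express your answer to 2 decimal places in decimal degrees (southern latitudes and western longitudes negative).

latitude 4.62°, longitude 102.97°

Apply the spherical direct solution leg by leg, carrying full precision between legs.
Leg 1: from (-0.59°, 115.49°), δ = 1929.4/6371.0088 = 0.302841 rad, θ = 28.4° → φ = 14.63°, λ = 123.92°.
Leg 2: from (14.63°, 123.92°), δ = 2548.9/6371.0088 = 0.400078 rad, θ = 246.2° → φ = 4.62°, λ = 102.97°.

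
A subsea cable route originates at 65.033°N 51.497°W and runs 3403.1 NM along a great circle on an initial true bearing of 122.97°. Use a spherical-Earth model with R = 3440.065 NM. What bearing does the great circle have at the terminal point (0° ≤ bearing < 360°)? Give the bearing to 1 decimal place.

δ = 3403.1/3440.065 = 0.989255 rad (56.6801°).
Converting: φ₁ = 1.135040 rad, θ = 2.146231 rad.
Applying the spherical law of cosines for sides, sin φ₂ = sin φ₁ cos δ + cos φ₁ sin δ cos θ = 0.306035, so φ₂ = 17.820°.
For the longitude increment, Δλ = atan2( sin θ sin δ cos φ₁, cos δ − sin φ₁ sin φ₂ ) = atan2(0.295909, 0.271876) = 47.424°.
λ₂ = -51.497° + 47.424° = -4.073°.
The forward bearing on arrival equals the back-azimuth from the destination plus 180°.
Back-azimuth from P₂ (17.8°, -4.1°) to P₁ (65.0°, -51.5°), with Δλ' = λ₁ − λ₂ = -47.4°: atan2( sin Δλ' cos φ₁ , cos φ₂ sin φ₁ − sin φ₂ cos φ₁ cos Δλ' ) = 338.2°.
Final bearing = (338.2° + 180°) mod 360° = 158.2°.

final bearing 158.2°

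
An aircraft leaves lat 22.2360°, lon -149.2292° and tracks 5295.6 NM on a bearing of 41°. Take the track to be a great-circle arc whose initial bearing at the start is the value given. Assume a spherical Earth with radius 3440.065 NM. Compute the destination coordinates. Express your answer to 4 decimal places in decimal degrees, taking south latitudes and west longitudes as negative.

Angular distance δ = d/R = 5295.6 / 3440.065 = 1.539390 rad.
Start latitude φ₁ = 0.388091 rad; initial bearing θ = 0.715585 rad.
sin φ₂ = sin φ₁ cos δ + cos φ₁ sin δ cos θ = (0.378422)(0.031402) + (0.925633)(0.999507)(0.754710) = 0.710123
φ₂ = asin(0.710123) = 0.789672 rad = 45.2449°.
Then Δλ = atan2(0.606970, -0.237325) = 1.943519 rad, from sin θ sin δ cos φ₁ over cos δ − sin φ₁ sin φ₂.
λ₂ = λ₁ + Δλ = -37.8738°.

latitude 45.2449°, longitude -37.8738°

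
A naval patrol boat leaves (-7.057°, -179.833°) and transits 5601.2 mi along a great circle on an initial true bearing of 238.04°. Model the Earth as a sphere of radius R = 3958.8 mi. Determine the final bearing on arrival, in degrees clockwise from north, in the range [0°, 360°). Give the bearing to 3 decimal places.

Central angle δ = d/R = 1.414873 rad.
Converting: φ₁ = -0.123168 rad, θ = 4.154582 rad.
sin φ₂ = sin φ₁ cos δ + cos φ₁ sin δ cos θ = (-0.122857)(0.155292) + (0.992424)(0.987869)(-0.529327) = -0.538023
φ₂ = asin(-0.538023) = -0.568090 rad = -32.549°.
Then Δλ = atan2(-0.831776, 0.089192) = -1.463973 rad, from sin θ sin δ cos φ₁ over cos δ − sin φ₁ sin φ₂.
λ₂ = -179.833° + -83.879° = -263.712°, normalized to (−180°, 180°] → 96.288°.
The forward bearing on arrival equals the back-azimuth from the destination plus 180°.
Back-azimuth from P₂ (-32.549°, 96.288°) to P₁ (-7.057°, -179.833°), with Δλ' = λ₁ − λ₂ = -276.121°: atan2( sin Δλ' cos φ₁ , cos φ₂ sin φ₁ − sin φ₂ cos φ₁ cos Δλ' ) = 92.706°.
Final bearing = (92.706° + 180°) mod 360° = 272.706°.

final bearing 272.706°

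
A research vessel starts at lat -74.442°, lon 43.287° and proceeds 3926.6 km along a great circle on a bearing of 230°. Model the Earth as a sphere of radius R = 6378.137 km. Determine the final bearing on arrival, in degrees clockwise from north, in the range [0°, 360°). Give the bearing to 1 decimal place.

final bearing 333.7°

δ = 3926.6/6378.137 = 0.615634 rad (35.2732°).
With φ₁ = -74.442° = -1.299258 rad and θ = 230° = 4.014257 rad:
sin φ₂ = sin φ₁ cos δ + cos φ₁ sin δ cos θ = (-0.963359)(0.816407) + (0.268214)(0.577476)(-0.642788) = -0.886053
φ₂ = asin(-0.886053) = -1.088761 rad = -62.381°.
Δλ = atan2( sin θ sin δ cos φ₁ , cos δ − sin φ₁ sin φ₂ ) = atan2(-0.118650, -0.037180) = -1.874465 rad = -107.399°.
λ₂ = λ₁ + Δλ = -64.112°.
The forward bearing on arrival equals the back-azimuth from the destination plus 180°.
Back-azimuth from P₂ (-62.4°, -64.1°) to P₁ (-74.4°, 43.3°), with Δλ' = λ₁ − λ₂ = 107.4°: atan2( sin Δλ' cos φ₁ , cos φ₂ sin φ₁ − sin φ₂ cos φ₁ cos Δλ' ) = 153.7°.
Final bearing = (153.7° + 180°) mod 360° = 333.7°.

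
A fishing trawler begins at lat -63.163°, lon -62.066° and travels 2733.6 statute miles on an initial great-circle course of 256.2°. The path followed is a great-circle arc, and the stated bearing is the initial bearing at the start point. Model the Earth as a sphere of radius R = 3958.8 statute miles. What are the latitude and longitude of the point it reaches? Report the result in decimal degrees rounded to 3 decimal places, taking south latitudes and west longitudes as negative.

latitude -49.155°, longitude -133.109°

δ = 2733.6/3958.8 = 0.690512 rad (39.5634°).
Converting: φ₁ = -1.102402 rad, θ = 4.471534 rad.
sin φ₂ = sin φ₁ cos δ + cos φ₁ sin δ cos θ = (-0.892294)(0.770920) + (0.451454)(0.636932)(-0.238533) = -0.756477
φ₂ = asin(-0.756477) = -0.857909 rad = -49.155°.
Δλ = atan2( sin θ sin δ cos φ₁ , cos δ − sin φ₁ sin φ₂ ) = atan2(-0.279245, 0.095920) = -1.239927 rad = -71.043°.
λ₂ = λ₁ + Δλ = -133.109°.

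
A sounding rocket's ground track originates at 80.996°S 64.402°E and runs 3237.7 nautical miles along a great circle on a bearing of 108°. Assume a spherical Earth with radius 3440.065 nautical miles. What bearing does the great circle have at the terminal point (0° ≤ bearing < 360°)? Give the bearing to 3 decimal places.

final bearing 10.943°

Central angle δ = d/R = 0.941174 rad.
Converting: φ₁ = -1.413647 rad, θ = 1.884956 rad.
Destination latitude: φ₂ = arcsin( sin φ₁ cos δ + cos φ₁ sin δ cos θ ) = arcsin(-0.620672) = -38.365°.
Then Δλ = atan2(0.120303, -0.024184) = 1.769182 rad, from sin θ sin δ cos φ₁ over cos δ − sin φ₁ sin φ₂.
Hence λ₂ = 64.402° + 101.367° = 165.769°.
The forward bearing on arrival equals the back-azimuth from the destination plus 180°.
Back-azimuth from P₂ (-38.365°, 165.769°) to P₁ (-80.996°, 64.402°), with Δλ' = λ₁ − λ₂ = -101.367°: atan2( sin Δλ' cos φ₁ , cos φ₂ sin φ₁ − sin φ₂ cos φ₁ cos Δλ' ) = 190.943°.
Final bearing = (190.943° + 180°) mod 360° = 10.943°.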